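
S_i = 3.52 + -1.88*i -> [3.52, 1.64, -0.24, -2.12, -4.0]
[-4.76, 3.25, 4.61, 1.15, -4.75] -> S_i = Random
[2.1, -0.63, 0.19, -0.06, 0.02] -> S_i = 2.10*(-0.30)^i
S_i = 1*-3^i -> [1, -3, 9, -27, 81]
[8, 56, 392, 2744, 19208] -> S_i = 8*7^i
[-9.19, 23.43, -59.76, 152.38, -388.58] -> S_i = -9.19*(-2.55)^i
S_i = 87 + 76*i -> [87, 163, 239, 315, 391]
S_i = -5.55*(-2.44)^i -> [-5.55, 13.54, -33.04, 80.62, -196.72]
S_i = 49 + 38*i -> [49, 87, 125, 163, 201]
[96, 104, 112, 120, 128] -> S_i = 96 + 8*i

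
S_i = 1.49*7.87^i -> [1.49, 11.73, 92.29, 726.29, 5715.91]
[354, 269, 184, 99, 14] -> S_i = 354 + -85*i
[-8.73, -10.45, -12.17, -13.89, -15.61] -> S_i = -8.73 + -1.72*i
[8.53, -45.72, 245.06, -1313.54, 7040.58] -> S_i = 8.53*(-5.36)^i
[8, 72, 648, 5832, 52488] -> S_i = 8*9^i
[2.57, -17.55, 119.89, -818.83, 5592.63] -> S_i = 2.57*(-6.83)^i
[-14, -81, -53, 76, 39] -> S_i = Random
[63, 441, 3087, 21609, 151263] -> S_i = 63*7^i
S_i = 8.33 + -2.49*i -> [8.33, 5.84, 3.35, 0.86, -1.63]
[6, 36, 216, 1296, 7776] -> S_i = 6*6^i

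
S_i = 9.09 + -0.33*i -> [9.09, 8.76, 8.43, 8.1, 7.77]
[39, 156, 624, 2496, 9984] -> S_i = 39*4^i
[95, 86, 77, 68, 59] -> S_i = 95 + -9*i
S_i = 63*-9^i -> [63, -567, 5103, -45927, 413343]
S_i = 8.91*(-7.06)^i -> [8.91, -62.9, 444.11, -3135.39, 22135.87]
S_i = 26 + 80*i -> [26, 106, 186, 266, 346]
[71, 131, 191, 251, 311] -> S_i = 71 + 60*i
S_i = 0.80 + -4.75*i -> [0.8, -3.95, -8.7, -13.45, -18.2]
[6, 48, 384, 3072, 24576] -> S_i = 6*8^i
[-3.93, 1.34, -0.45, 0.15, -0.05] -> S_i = -3.93*(-0.34)^i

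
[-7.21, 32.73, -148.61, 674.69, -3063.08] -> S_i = -7.21*(-4.54)^i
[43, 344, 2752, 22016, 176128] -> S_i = 43*8^i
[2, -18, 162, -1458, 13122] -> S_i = 2*-9^i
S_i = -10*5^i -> [-10, -50, -250, -1250, -6250]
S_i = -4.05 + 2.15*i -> [-4.05, -1.9, 0.25, 2.4, 4.55]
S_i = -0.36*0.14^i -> [-0.36, -0.05, -0.01, -0.0, -0.0]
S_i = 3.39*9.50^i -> [3.39, 32.2, 305.95, 2906.5, 27611.76]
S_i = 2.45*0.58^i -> [2.45, 1.42, 0.82, 0.48, 0.28]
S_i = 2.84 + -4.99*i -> [2.84, -2.15, -7.14, -12.13, -17.12]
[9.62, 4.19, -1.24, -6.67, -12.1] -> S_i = 9.62 + -5.43*i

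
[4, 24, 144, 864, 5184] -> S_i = 4*6^i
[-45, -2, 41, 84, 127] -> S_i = -45 + 43*i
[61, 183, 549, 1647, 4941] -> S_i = 61*3^i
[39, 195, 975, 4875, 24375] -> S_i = 39*5^i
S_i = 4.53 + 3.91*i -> [4.53, 8.44, 12.35, 16.26, 20.17]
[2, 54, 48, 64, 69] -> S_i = Random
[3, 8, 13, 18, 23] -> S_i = 3 + 5*i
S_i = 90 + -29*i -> [90, 61, 32, 3, -26]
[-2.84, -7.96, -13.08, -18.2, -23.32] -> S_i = -2.84 + -5.12*i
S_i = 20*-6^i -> [20, -120, 720, -4320, 25920]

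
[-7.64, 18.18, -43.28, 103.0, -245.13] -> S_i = -7.64*(-2.38)^i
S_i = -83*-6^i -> [-83, 498, -2988, 17928, -107568]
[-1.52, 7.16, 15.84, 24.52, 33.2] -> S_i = -1.52 + 8.68*i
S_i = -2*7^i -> [-2, -14, -98, -686, -4802]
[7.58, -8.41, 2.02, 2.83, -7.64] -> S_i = Random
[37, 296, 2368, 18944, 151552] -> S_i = 37*8^i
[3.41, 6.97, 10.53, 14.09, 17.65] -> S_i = 3.41 + 3.56*i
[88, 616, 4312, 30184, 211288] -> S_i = 88*7^i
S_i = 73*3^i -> [73, 219, 657, 1971, 5913]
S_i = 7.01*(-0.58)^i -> [7.01, -4.07, 2.36, -1.37, 0.79]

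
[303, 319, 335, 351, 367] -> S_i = 303 + 16*i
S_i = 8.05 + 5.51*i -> [8.05, 13.56, 19.07, 24.58, 30.09]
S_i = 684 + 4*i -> [684, 688, 692, 696, 700]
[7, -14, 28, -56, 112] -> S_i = 7*-2^i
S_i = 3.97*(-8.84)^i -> [3.97, -35.09, 310.24, -2742.5, 24243.74]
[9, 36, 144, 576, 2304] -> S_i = 9*4^i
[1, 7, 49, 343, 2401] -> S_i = 1*7^i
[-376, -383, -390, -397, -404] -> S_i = -376 + -7*i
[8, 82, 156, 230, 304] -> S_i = 8 + 74*i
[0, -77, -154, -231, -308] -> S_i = 0 + -77*i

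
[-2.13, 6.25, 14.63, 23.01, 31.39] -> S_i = -2.13 + 8.38*i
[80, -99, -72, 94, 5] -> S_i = Random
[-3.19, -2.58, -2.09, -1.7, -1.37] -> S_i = -3.19*0.81^i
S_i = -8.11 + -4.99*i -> [-8.11, -13.1, -18.09, -23.08, -28.07]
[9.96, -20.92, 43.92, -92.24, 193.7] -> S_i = 9.96*(-2.10)^i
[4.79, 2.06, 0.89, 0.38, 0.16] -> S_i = 4.79*0.43^i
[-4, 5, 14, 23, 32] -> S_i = -4 + 9*i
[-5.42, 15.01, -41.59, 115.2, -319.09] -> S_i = -5.42*(-2.77)^i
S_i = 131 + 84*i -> [131, 215, 299, 383, 467]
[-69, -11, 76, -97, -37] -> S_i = Random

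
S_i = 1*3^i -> [1, 3, 9, 27, 81]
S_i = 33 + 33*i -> [33, 66, 99, 132, 165]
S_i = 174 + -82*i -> [174, 92, 10, -72, -154]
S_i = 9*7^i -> [9, 63, 441, 3087, 21609]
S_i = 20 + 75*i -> [20, 95, 170, 245, 320]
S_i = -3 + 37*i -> [-3, 34, 71, 108, 145]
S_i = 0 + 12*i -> [0, 12, 24, 36, 48]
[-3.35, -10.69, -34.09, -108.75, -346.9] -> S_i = -3.35*3.19^i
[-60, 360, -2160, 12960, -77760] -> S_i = -60*-6^i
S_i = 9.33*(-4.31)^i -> [9.33, -40.21, 173.32, -746.99, 3219.52]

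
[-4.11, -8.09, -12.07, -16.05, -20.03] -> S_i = -4.11 + -3.98*i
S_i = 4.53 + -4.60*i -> [4.53, -0.07, -4.67, -9.27, -13.87]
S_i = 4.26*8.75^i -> [4.26, 37.28, 326.16, 2853.87, 24971.34]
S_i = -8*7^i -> [-8, -56, -392, -2744, -19208]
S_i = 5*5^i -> [5, 25, 125, 625, 3125]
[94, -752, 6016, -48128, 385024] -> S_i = 94*-8^i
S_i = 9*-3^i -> [9, -27, 81, -243, 729]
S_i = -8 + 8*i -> [-8, 0, 8, 16, 24]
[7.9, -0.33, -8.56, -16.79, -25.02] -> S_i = 7.90 + -8.23*i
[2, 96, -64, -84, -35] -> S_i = Random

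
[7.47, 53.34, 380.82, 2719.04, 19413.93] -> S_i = 7.47*7.14^i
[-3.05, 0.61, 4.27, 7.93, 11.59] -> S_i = -3.05 + 3.66*i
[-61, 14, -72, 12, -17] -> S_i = Random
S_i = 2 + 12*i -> [2, 14, 26, 38, 50]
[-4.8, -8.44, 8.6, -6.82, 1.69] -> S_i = Random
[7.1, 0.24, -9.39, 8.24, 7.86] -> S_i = Random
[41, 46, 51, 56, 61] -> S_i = 41 + 5*i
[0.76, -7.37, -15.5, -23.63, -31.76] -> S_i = 0.76 + -8.13*i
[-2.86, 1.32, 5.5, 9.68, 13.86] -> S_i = -2.86 + 4.18*i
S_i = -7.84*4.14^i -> [-7.84, -32.46, -134.37, -556.31, -2303.12]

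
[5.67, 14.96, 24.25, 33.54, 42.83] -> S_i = 5.67 + 9.29*i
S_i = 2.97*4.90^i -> [2.97, 14.55, 71.31, 349.42, 1712.15]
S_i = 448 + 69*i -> [448, 517, 586, 655, 724]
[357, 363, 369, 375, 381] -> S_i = 357 + 6*i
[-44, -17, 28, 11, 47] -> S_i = Random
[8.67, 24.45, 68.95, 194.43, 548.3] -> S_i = 8.67*2.82^i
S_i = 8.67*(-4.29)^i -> [8.67, -37.19, 159.56, -684.53, 2936.62]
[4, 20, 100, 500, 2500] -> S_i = 4*5^i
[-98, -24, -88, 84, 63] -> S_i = Random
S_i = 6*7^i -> [6, 42, 294, 2058, 14406]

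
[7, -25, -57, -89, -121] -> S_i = 7 + -32*i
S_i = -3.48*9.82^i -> [-3.48, -34.17, -335.58, -3295.44, -32361.24]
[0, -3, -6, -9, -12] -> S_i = 0 + -3*i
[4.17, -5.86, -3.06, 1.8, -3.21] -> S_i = Random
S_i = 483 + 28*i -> [483, 511, 539, 567, 595]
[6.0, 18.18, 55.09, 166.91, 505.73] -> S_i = 6.00*3.03^i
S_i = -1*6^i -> [-1, -6, -36, -216, -1296]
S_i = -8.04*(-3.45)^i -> [-8.04, 27.74, -95.7, 330.15, -1139.02]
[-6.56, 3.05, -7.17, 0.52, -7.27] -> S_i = Random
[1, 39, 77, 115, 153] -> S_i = 1 + 38*i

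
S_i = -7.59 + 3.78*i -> [-7.59, -3.81, -0.03, 3.75, 7.53]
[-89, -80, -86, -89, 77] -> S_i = Random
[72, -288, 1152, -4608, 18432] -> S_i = 72*-4^i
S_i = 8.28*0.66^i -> [8.28, 5.46, 3.61, 2.38, 1.57]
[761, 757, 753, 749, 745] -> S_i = 761 + -4*i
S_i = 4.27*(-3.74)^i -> [4.27, -15.97, 59.73, -223.38, 835.44]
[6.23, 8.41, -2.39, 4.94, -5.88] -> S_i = Random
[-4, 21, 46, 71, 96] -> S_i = -4 + 25*i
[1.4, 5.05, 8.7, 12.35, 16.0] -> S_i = 1.40 + 3.65*i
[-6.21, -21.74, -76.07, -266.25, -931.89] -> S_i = -6.21*3.50^i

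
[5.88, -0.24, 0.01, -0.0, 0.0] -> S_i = 5.88*(-0.04)^i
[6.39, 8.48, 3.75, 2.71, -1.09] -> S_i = Random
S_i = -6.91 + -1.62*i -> [-6.91, -8.53, -10.15, -11.77, -13.39]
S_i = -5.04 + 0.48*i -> [-5.04, -4.56, -4.08, -3.6, -3.12]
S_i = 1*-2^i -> [1, -2, 4, -8, 16]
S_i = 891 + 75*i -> [891, 966, 1041, 1116, 1191]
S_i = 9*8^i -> [9, 72, 576, 4608, 36864]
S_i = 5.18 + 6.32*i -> [5.18, 11.5, 17.82, 24.14, 30.46]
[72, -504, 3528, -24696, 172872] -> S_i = 72*-7^i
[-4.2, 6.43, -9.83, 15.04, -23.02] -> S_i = -4.20*(-1.53)^i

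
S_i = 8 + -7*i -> [8, 1, -6, -13, -20]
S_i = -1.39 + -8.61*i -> [-1.39, -10.0, -18.61, -27.22, -35.83]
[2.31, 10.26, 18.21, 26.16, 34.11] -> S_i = 2.31 + 7.95*i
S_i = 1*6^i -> [1, 6, 36, 216, 1296]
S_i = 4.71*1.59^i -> [4.71, 7.49, 11.91, 18.93, 30.1]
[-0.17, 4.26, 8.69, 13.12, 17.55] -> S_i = -0.17 + 4.43*i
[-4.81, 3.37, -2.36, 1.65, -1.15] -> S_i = -4.81*(-0.70)^i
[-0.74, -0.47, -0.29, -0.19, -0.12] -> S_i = -0.74*0.63^i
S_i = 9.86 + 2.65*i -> [9.86, 12.51, 15.16, 17.81, 20.46]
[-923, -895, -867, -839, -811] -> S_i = -923 + 28*i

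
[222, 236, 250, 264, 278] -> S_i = 222 + 14*i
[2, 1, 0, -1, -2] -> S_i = 2 + -1*i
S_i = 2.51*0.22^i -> [2.51, 0.55, 0.12, 0.03, 0.01]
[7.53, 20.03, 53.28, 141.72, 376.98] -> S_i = 7.53*2.66^i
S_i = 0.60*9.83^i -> [0.6, 5.9, 57.98, 569.92, 5602.29]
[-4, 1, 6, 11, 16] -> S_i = -4 + 5*i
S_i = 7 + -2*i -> [7, 5, 3, 1, -1]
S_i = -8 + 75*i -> [-8, 67, 142, 217, 292]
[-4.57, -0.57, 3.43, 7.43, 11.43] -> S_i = -4.57 + 4.00*i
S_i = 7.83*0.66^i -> [7.83, 5.17, 3.41, 2.25, 1.49]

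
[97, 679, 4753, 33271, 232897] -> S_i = 97*7^i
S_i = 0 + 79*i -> [0, 79, 158, 237, 316]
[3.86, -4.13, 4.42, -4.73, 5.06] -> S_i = 3.86*(-1.07)^i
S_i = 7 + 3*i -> [7, 10, 13, 16, 19]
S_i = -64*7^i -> [-64, -448, -3136, -21952, -153664]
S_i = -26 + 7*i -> [-26, -19, -12, -5, 2]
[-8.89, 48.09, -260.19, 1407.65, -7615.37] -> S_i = -8.89*(-5.41)^i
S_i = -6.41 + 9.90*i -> [-6.41, 3.49, 13.39, 23.29, 33.19]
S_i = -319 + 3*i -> [-319, -316, -313, -310, -307]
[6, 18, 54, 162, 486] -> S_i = 6*3^i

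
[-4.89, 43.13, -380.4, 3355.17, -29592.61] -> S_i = -4.89*(-8.82)^i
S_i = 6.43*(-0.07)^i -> [6.43, -0.45, 0.03, -0.0, 0.0]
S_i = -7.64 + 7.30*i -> [-7.64, -0.34, 6.96, 14.26, 21.56]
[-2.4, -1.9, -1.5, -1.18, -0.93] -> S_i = -2.40*0.79^i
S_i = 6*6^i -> [6, 36, 216, 1296, 7776]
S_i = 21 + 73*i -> [21, 94, 167, 240, 313]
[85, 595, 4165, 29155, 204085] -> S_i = 85*7^i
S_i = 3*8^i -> [3, 24, 192, 1536, 12288]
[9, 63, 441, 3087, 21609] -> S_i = 9*7^i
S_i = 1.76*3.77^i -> [1.76, 6.64, 25.01, 94.31, 355.53]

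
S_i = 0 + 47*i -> [0, 47, 94, 141, 188]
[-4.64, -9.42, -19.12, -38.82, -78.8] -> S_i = -4.64*2.03^i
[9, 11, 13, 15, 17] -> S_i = 9 + 2*i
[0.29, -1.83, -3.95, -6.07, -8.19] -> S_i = 0.29 + -2.12*i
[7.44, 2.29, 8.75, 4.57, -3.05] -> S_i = Random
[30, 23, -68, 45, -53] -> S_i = Random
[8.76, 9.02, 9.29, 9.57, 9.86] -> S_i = 8.76*1.03^i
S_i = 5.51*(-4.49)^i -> [5.51, -24.74, 111.08, -498.76, 2239.43]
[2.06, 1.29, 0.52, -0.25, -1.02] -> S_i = 2.06 + -0.77*i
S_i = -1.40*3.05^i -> [-1.4, -4.27, -13.02, -39.72, -121.15]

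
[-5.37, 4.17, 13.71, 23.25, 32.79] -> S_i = -5.37 + 9.54*i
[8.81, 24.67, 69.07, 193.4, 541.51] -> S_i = 8.81*2.80^i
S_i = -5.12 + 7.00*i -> [-5.12, 1.88, 8.88, 15.88, 22.88]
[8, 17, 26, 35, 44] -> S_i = 8 + 9*i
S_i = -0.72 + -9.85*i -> [-0.72, -10.57, -20.42, -30.27, -40.12]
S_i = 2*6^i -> [2, 12, 72, 432, 2592]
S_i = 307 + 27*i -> [307, 334, 361, 388, 415]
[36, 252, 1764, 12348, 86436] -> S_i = 36*7^i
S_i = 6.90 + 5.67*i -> [6.9, 12.57, 18.24, 23.91, 29.58]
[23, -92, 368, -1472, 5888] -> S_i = 23*-4^i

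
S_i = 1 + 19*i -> [1, 20, 39, 58, 77]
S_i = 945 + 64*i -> [945, 1009, 1073, 1137, 1201]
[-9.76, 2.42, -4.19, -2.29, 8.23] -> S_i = Random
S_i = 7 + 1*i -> [7, 8, 9, 10, 11]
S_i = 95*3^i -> [95, 285, 855, 2565, 7695]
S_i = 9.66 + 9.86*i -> [9.66, 19.52, 29.38, 39.24, 49.1]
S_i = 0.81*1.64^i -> [0.81, 1.33, 2.18, 3.57, 5.86]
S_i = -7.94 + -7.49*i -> [-7.94, -15.43, -22.92, -30.41, -37.9]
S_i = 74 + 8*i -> [74, 82, 90, 98, 106]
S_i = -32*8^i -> [-32, -256, -2048, -16384, -131072]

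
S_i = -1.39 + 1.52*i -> [-1.39, 0.13, 1.65, 3.17, 4.69]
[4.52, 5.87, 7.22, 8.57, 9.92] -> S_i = 4.52 + 1.35*i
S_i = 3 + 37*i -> [3, 40, 77, 114, 151]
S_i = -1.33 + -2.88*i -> [-1.33, -4.21, -7.09, -9.97, -12.85]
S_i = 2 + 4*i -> [2, 6, 10, 14, 18]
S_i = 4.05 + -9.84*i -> [4.05, -5.79, -15.63, -25.47, -35.31]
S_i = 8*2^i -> [8, 16, 32, 64, 128]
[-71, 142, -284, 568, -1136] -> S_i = -71*-2^i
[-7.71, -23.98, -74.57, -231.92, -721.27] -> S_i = -7.71*3.11^i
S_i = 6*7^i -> [6, 42, 294, 2058, 14406]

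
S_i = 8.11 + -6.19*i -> [8.11, 1.92, -4.27, -10.46, -16.65]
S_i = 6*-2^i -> [6, -12, 24, -48, 96]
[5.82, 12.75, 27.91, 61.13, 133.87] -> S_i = 5.82*2.19^i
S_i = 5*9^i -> [5, 45, 405, 3645, 32805]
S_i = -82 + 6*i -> [-82, -76, -70, -64, -58]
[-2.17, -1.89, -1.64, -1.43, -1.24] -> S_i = -2.17*0.87^i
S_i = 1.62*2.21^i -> [1.62, 3.58, 7.91, 17.49, 38.64]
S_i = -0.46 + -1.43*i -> [-0.46, -1.89, -3.32, -4.75, -6.18]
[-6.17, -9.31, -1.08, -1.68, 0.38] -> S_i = Random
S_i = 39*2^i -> [39, 78, 156, 312, 624]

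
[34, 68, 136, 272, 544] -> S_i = 34*2^i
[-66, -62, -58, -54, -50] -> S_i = -66 + 4*i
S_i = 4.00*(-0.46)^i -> [4.0, -1.84, 0.85, -0.39, 0.18]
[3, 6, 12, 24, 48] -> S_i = 3*2^i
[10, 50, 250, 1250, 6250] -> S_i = 10*5^i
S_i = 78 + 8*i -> [78, 86, 94, 102, 110]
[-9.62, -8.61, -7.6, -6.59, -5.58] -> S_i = -9.62 + 1.01*i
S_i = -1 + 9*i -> [-1, 8, 17, 26, 35]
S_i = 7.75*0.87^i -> [7.75, 6.74, 5.87, 5.1, 4.44]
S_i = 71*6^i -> [71, 426, 2556, 15336, 92016]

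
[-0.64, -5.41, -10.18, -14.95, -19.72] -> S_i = -0.64 + -4.77*i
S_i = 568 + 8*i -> [568, 576, 584, 592, 600]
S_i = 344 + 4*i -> [344, 348, 352, 356, 360]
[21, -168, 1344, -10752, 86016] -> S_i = 21*-8^i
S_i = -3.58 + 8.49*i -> [-3.58, 4.91, 13.4, 21.89, 30.38]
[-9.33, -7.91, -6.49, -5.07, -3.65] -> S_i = -9.33 + 1.42*i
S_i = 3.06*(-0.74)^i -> [3.06, -2.26, 1.68, -1.24, 0.92]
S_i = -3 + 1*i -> [-3, -2, -1, 0, 1]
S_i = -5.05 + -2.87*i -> [-5.05, -7.92, -10.79, -13.66, -16.53]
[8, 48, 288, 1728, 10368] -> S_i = 8*6^i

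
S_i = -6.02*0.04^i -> [-6.02, -0.24, -0.01, -0.0, -0.0]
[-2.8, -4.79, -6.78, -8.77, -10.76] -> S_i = -2.80 + -1.99*i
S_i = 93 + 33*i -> [93, 126, 159, 192, 225]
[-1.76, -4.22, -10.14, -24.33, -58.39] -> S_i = -1.76*2.40^i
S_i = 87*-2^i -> [87, -174, 348, -696, 1392]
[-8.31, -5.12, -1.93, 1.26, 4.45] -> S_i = -8.31 + 3.19*i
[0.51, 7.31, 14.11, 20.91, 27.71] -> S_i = 0.51 + 6.80*i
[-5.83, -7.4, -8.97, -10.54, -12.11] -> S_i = -5.83 + -1.57*i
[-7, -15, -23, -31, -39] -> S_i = -7 + -8*i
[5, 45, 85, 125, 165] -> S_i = 5 + 40*i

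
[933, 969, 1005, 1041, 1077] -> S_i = 933 + 36*i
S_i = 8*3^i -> [8, 24, 72, 216, 648]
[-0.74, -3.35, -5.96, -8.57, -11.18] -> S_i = -0.74 + -2.61*i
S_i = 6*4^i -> [6, 24, 96, 384, 1536]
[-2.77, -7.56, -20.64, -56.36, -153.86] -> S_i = -2.77*2.73^i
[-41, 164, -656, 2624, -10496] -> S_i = -41*-4^i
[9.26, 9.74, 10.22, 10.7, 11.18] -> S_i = 9.26 + 0.48*i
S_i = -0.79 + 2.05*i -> [-0.79, 1.26, 3.31, 5.36, 7.41]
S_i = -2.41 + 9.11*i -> [-2.41, 6.7, 15.81, 24.92, 34.03]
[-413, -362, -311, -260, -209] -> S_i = -413 + 51*i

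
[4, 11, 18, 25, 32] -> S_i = 4 + 7*i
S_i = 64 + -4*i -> [64, 60, 56, 52, 48]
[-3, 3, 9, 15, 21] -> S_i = -3 + 6*i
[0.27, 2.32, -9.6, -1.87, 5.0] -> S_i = Random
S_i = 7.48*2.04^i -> [7.48, 15.26, 31.13, 63.5, 129.55]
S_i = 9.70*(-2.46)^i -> [9.7, -23.86, 58.7, -144.4, 355.23]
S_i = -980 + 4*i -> [-980, -976, -972, -968, -964]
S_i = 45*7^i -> [45, 315, 2205, 15435, 108045]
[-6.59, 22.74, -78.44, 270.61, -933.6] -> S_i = -6.59*(-3.45)^i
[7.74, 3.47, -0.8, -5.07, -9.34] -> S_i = 7.74 + -4.27*i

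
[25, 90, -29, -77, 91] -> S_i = Random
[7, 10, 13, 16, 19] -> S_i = 7 + 3*i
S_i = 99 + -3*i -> [99, 96, 93, 90, 87]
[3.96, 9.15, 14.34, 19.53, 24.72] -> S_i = 3.96 + 5.19*i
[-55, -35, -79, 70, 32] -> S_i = Random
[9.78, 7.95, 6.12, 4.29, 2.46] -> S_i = 9.78 + -1.83*i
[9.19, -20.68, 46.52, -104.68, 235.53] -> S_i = 9.19*(-2.25)^i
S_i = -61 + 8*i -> [-61, -53, -45, -37, -29]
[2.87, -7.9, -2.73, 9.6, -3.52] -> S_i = Random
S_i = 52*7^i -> [52, 364, 2548, 17836, 124852]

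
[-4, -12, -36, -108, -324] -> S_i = -4*3^i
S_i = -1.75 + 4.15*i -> [-1.75, 2.4, 6.55, 10.7, 14.85]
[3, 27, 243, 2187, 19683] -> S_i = 3*9^i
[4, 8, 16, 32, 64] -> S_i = 4*2^i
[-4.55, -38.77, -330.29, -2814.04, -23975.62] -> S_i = -4.55*8.52^i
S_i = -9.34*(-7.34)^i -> [-9.34, 68.56, -503.2, 3693.47, -27110.1]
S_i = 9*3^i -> [9, 27, 81, 243, 729]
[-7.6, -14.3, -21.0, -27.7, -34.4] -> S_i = -7.60 + -6.70*i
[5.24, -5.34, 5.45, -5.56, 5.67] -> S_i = 5.24*(-1.02)^i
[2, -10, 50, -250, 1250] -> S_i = 2*-5^i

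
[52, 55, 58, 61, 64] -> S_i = 52 + 3*i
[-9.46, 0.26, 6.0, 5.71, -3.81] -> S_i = Random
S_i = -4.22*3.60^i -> [-4.22, -15.19, -54.69, -196.89, -708.8]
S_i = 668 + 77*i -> [668, 745, 822, 899, 976]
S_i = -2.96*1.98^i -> [-2.96, -5.86, -11.6, -22.98, -45.49]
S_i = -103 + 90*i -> [-103, -13, 77, 167, 257]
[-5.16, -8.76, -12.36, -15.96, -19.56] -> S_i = -5.16 + -3.60*i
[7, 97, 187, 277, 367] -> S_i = 7 + 90*i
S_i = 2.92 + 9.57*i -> [2.92, 12.49, 22.06, 31.63, 41.2]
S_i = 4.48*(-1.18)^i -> [4.48, -5.29, 6.24, -7.36, 8.69]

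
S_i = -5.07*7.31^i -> [-5.07, -37.06, -270.92, -1980.43, -14476.96]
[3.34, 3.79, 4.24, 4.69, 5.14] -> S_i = 3.34 + 0.45*i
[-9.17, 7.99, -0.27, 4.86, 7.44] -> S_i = Random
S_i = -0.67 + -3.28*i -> [-0.67, -3.95, -7.23, -10.51, -13.79]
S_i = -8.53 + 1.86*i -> [-8.53, -6.67, -4.81, -2.95, -1.09]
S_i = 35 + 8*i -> [35, 43, 51, 59, 67]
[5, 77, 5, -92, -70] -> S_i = Random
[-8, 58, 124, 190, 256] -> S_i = -8 + 66*i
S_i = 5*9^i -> [5, 45, 405, 3645, 32805]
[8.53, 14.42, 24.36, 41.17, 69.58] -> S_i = 8.53*1.69^i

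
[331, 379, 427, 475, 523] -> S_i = 331 + 48*i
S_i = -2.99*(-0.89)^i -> [-2.99, 2.66, -2.37, 2.11, -1.88]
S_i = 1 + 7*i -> [1, 8, 15, 22, 29]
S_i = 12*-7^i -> [12, -84, 588, -4116, 28812]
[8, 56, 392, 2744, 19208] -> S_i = 8*7^i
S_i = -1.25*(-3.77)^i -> [-1.25, 4.71, -17.77, 66.98, -252.51]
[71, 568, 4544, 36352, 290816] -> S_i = 71*8^i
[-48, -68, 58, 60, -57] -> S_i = Random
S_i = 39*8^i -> [39, 312, 2496, 19968, 159744]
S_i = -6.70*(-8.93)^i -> [-6.7, 59.83, -534.29, 4771.22, -42606.97]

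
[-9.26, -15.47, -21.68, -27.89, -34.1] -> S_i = -9.26 + -6.21*i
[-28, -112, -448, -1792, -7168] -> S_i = -28*4^i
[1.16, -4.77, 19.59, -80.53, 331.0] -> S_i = 1.16*(-4.11)^i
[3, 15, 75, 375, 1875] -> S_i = 3*5^i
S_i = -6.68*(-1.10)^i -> [-6.68, 7.35, -8.08, 8.89, -9.78]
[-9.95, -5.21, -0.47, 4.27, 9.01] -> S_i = -9.95 + 4.74*i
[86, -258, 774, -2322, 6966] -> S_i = 86*-3^i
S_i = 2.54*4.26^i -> [2.54, 10.82, 46.09, 196.36, 836.51]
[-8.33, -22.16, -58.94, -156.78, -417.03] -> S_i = -8.33*2.66^i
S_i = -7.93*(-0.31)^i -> [-7.93, 2.46, -0.76, 0.24, -0.07]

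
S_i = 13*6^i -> [13, 78, 468, 2808, 16848]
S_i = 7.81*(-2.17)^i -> [7.81, -16.95, 36.78, -79.81, 173.18]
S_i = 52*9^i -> [52, 468, 4212, 37908, 341172]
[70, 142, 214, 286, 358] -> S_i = 70 + 72*i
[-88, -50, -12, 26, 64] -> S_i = -88 + 38*i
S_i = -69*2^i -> [-69, -138, -276, -552, -1104]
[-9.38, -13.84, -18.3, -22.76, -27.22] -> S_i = -9.38 + -4.46*i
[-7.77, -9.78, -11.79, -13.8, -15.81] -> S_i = -7.77 + -2.01*i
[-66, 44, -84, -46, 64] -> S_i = Random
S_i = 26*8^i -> [26, 208, 1664, 13312, 106496]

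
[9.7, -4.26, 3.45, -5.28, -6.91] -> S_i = Random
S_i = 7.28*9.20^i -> [7.28, 66.98, 616.18, 5668.85, 52153.41]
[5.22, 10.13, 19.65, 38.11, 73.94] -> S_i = 5.22*1.94^i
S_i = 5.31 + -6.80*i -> [5.31, -1.49, -8.29, -15.09, -21.89]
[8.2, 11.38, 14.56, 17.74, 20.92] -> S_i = 8.20 + 3.18*i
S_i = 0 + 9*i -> [0, 9, 18, 27, 36]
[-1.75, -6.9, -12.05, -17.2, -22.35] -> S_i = -1.75 + -5.15*i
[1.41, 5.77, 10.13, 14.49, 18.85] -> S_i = 1.41 + 4.36*i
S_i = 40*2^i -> [40, 80, 160, 320, 640]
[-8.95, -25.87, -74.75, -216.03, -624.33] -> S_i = -8.95*2.89^i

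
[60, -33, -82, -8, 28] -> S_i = Random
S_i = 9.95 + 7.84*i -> [9.95, 17.79, 25.63, 33.47, 41.31]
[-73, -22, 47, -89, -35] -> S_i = Random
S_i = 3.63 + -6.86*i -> [3.63, -3.23, -10.09, -16.95, -23.81]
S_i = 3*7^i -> [3, 21, 147, 1029, 7203]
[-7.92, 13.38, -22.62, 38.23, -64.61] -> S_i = -7.92*(-1.69)^i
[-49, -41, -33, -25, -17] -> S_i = -49 + 8*i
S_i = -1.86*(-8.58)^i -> [-1.86, 15.96, -136.93, 1174.83, -10080.04]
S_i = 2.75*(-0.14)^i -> [2.75, -0.38, 0.05, -0.01, 0.0]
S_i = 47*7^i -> [47, 329, 2303, 16121, 112847]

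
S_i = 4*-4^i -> [4, -16, 64, -256, 1024]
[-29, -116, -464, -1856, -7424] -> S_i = -29*4^i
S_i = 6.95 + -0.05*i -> [6.95, 6.9, 6.85, 6.8, 6.75]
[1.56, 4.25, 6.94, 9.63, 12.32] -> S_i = 1.56 + 2.69*i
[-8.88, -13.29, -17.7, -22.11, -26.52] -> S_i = -8.88 + -4.41*i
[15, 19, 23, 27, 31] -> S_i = 15 + 4*i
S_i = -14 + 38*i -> [-14, 24, 62, 100, 138]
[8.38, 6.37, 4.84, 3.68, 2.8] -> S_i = 8.38*0.76^i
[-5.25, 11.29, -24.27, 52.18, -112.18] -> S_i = -5.25*(-2.15)^i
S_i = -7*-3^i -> [-7, 21, -63, 189, -567]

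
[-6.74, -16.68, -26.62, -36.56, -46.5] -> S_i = -6.74 + -9.94*i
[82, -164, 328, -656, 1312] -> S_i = 82*-2^i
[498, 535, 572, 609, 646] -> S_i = 498 + 37*i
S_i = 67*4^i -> [67, 268, 1072, 4288, 17152]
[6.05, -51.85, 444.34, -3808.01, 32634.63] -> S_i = 6.05*(-8.57)^i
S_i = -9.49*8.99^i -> [-9.49, -85.32, -766.98, -6895.17, -61987.62]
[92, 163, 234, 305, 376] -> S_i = 92 + 71*i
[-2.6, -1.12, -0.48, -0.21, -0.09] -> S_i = -2.60*0.43^i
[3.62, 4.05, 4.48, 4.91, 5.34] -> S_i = 3.62 + 0.43*i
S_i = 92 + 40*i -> [92, 132, 172, 212, 252]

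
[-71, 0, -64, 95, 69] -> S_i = Random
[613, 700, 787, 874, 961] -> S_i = 613 + 87*i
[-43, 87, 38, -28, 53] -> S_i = Random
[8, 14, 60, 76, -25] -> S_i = Random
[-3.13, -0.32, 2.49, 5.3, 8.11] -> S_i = -3.13 + 2.81*i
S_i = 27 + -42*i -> [27, -15, -57, -99, -141]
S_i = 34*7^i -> [34, 238, 1666, 11662, 81634]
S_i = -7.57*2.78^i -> [-7.57, -21.04, -58.5, -162.64, -452.14]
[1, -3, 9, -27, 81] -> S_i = 1*-3^i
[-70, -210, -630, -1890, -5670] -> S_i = -70*3^i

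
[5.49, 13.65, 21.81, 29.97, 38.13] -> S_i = 5.49 + 8.16*i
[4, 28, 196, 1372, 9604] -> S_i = 4*7^i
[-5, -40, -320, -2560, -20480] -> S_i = -5*8^i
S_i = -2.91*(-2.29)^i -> [-2.91, 6.66, -15.26, 34.95, -80.03]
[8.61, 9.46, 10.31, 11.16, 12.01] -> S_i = 8.61 + 0.85*i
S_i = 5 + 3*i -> [5, 8, 11, 14, 17]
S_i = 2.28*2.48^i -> [2.28, 5.65, 14.02, 34.78, 86.25]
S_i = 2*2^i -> [2, 4, 8, 16, 32]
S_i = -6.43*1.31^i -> [-6.43, -8.42, -11.03, -14.46, -18.94]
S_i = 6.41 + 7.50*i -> [6.41, 13.91, 21.41, 28.91, 36.41]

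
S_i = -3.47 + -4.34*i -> [-3.47, -7.81, -12.15, -16.49, -20.83]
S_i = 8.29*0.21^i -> [8.29, 1.74, 0.37, 0.08, 0.02]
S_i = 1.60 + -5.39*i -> [1.6, -3.79, -9.18, -14.57, -19.96]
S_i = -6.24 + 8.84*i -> [-6.24, 2.6, 11.44, 20.28, 29.12]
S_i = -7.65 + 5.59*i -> [-7.65, -2.06, 3.53, 9.12, 14.71]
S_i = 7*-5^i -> [7, -35, 175, -875, 4375]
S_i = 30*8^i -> [30, 240, 1920, 15360, 122880]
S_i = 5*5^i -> [5, 25, 125, 625, 3125]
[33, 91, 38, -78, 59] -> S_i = Random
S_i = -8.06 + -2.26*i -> [-8.06, -10.32, -12.58, -14.84, -17.1]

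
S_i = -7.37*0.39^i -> [-7.37, -2.87, -1.12, -0.44, -0.17]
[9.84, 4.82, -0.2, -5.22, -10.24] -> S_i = 9.84 + -5.02*i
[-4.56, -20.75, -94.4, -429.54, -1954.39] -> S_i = -4.56*4.55^i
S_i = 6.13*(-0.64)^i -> [6.13, -3.92, 2.51, -1.61, 1.03]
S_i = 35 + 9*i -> [35, 44, 53, 62, 71]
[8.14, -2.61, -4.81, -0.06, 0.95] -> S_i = Random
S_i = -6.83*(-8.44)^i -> [-6.83, 57.65, -486.53, 4106.28, -34656.96]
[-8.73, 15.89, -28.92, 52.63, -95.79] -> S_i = -8.73*(-1.82)^i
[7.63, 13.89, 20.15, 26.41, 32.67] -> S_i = 7.63 + 6.26*i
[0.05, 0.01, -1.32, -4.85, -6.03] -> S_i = Random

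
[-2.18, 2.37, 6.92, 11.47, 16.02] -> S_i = -2.18 + 4.55*i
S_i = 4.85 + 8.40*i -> [4.85, 13.25, 21.65, 30.05, 38.45]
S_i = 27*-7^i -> [27, -189, 1323, -9261, 64827]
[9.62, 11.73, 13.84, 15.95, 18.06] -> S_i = 9.62 + 2.11*i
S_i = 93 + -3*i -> [93, 90, 87, 84, 81]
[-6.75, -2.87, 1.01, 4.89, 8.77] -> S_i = -6.75 + 3.88*i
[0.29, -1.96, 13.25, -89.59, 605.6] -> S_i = 0.29*(-6.76)^i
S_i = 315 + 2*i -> [315, 317, 319, 321, 323]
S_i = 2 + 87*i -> [2, 89, 176, 263, 350]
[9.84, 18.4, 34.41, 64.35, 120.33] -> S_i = 9.84*1.87^i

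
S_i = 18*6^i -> [18, 108, 648, 3888, 23328]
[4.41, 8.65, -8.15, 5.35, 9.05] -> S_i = Random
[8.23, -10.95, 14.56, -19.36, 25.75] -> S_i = 8.23*(-1.33)^i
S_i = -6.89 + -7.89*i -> [-6.89, -14.78, -22.67, -30.56, -38.45]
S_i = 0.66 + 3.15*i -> [0.66, 3.81, 6.96, 10.11, 13.26]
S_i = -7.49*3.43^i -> [-7.49, -25.69, -88.12, -302.25, -1036.71]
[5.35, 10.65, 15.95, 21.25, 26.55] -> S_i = 5.35 + 5.30*i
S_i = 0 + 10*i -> [0, 10, 20, 30, 40]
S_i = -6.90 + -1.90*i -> [-6.9, -8.8, -10.7, -12.6, -14.5]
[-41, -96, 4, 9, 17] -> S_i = Random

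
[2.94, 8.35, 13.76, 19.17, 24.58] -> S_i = 2.94 + 5.41*i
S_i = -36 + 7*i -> [-36, -29, -22, -15, -8]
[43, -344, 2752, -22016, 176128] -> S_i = 43*-8^i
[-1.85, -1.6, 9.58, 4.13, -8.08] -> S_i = Random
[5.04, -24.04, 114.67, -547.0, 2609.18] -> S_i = 5.04*(-4.77)^i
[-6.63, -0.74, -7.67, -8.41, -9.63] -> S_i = Random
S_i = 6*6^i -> [6, 36, 216, 1296, 7776]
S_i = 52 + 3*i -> [52, 55, 58, 61, 64]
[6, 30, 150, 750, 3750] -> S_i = 6*5^i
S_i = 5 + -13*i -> [5, -8, -21, -34, -47]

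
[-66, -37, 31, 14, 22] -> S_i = Random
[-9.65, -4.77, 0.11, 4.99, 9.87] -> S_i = -9.65 + 4.88*i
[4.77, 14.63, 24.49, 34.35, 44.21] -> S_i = 4.77 + 9.86*i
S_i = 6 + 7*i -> [6, 13, 20, 27, 34]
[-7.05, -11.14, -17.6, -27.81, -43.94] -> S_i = -7.05*1.58^i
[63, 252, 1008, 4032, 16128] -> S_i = 63*4^i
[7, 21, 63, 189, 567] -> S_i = 7*3^i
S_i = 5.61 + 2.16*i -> [5.61, 7.77, 9.93, 12.09, 14.25]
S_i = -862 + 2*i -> [-862, -860, -858, -856, -854]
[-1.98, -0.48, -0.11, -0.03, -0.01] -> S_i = -1.98*0.24^i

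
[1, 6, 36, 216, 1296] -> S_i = 1*6^i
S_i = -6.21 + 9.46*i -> [-6.21, 3.25, 12.71, 22.17, 31.63]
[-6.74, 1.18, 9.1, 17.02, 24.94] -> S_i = -6.74 + 7.92*i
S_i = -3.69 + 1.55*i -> [-3.69, -2.14, -0.59, 0.96, 2.51]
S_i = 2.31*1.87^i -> [2.31, 4.32, 8.08, 15.11, 28.25]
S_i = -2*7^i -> [-2, -14, -98, -686, -4802]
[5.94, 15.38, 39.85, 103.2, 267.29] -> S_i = 5.94*2.59^i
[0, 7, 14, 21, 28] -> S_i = 0 + 7*i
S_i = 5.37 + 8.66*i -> [5.37, 14.03, 22.69, 31.35, 40.01]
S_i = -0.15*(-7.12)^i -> [-0.15, 1.07, -7.6, 54.14, -385.49]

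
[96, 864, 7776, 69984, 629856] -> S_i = 96*9^i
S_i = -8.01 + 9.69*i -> [-8.01, 1.68, 11.37, 21.06, 30.75]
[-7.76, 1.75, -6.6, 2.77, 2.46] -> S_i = Random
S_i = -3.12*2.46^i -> [-3.12, -7.68, -18.88, -46.45, -114.26]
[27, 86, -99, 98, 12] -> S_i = Random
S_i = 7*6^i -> [7, 42, 252, 1512, 9072]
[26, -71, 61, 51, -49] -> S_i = Random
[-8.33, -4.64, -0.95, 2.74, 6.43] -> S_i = -8.33 + 3.69*i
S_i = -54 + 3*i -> [-54, -51, -48, -45, -42]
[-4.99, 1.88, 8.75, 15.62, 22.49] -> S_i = -4.99 + 6.87*i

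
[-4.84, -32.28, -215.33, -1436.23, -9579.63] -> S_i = -4.84*6.67^i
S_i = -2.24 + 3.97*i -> [-2.24, 1.73, 5.7, 9.67, 13.64]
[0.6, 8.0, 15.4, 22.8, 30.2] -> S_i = 0.60 + 7.40*i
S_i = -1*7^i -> [-1, -7, -49, -343, -2401]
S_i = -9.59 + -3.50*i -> [-9.59, -13.09, -16.59, -20.09, -23.59]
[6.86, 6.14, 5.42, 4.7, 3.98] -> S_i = 6.86 + -0.72*i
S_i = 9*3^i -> [9, 27, 81, 243, 729]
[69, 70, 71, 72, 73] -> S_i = 69 + 1*i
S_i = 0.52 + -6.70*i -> [0.52, -6.18, -12.88, -19.58, -26.28]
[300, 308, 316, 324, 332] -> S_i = 300 + 8*i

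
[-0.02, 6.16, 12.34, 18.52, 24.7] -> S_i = -0.02 + 6.18*i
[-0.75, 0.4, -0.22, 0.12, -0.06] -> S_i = -0.75*(-0.54)^i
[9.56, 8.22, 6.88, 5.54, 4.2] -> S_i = 9.56 + -1.34*i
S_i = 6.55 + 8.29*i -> [6.55, 14.84, 23.13, 31.42, 39.71]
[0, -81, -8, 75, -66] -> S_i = Random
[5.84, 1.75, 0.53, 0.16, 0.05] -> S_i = 5.84*0.30^i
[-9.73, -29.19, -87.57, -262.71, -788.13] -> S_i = -9.73*3.00^i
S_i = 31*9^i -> [31, 279, 2511, 22599, 203391]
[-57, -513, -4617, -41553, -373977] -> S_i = -57*9^i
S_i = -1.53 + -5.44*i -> [-1.53, -6.97, -12.41, -17.85, -23.29]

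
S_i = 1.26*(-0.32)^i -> [1.26, -0.4, 0.13, -0.04, 0.01]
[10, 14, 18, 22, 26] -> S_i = 10 + 4*i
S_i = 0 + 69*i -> [0, 69, 138, 207, 276]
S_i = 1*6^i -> [1, 6, 36, 216, 1296]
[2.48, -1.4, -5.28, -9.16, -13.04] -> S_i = 2.48 + -3.88*i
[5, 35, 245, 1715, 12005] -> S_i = 5*7^i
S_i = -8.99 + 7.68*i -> [-8.99, -1.31, 6.37, 14.05, 21.73]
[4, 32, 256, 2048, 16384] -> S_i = 4*8^i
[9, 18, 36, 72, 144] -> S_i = 9*2^i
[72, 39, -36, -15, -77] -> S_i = Random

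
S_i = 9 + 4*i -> [9, 13, 17, 21, 25]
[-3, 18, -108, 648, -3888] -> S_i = -3*-6^i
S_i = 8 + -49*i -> [8, -41, -90, -139, -188]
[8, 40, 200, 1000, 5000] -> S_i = 8*5^i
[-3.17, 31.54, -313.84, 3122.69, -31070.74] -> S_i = -3.17*(-9.95)^i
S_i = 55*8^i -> [55, 440, 3520, 28160, 225280]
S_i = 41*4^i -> [41, 164, 656, 2624, 10496]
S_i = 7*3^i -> [7, 21, 63, 189, 567]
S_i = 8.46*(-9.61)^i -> [8.46, -81.3, 781.3, -7508.28, 72154.58]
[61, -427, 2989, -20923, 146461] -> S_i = 61*-7^i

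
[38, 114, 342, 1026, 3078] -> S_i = 38*3^i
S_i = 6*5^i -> [6, 30, 150, 750, 3750]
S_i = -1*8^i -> [-1, -8, -64, -512, -4096]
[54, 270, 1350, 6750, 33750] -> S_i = 54*5^i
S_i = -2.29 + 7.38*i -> [-2.29, 5.09, 12.47, 19.85, 27.23]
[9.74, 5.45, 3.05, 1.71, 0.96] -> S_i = 9.74*0.56^i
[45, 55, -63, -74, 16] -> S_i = Random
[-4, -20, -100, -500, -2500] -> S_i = -4*5^i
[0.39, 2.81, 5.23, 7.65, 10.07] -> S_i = 0.39 + 2.42*i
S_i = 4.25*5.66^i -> [4.25, 24.06, 136.15, 770.62, 4361.69]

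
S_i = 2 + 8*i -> [2, 10, 18, 26, 34]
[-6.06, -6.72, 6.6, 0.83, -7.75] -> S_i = Random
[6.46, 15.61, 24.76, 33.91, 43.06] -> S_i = 6.46 + 9.15*i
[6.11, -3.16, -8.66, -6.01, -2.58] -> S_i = Random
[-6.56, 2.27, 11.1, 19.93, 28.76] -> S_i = -6.56 + 8.83*i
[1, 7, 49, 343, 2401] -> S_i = 1*7^i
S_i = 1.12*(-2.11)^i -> [1.12, -2.36, 4.99, -10.52, 22.2]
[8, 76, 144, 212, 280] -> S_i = 8 + 68*i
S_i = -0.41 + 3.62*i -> [-0.41, 3.21, 6.83, 10.45, 14.07]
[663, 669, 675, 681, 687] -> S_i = 663 + 6*i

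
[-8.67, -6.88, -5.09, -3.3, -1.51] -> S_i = -8.67 + 1.79*i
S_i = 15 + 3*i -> [15, 18, 21, 24, 27]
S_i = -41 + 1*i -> [-41, -40, -39, -38, -37]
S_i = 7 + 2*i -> [7, 9, 11, 13, 15]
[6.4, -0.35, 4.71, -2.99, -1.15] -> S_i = Random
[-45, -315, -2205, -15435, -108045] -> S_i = -45*7^i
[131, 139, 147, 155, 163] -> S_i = 131 + 8*i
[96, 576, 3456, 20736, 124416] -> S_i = 96*6^i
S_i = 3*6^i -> [3, 18, 108, 648, 3888]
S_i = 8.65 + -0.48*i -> [8.65, 8.17, 7.69, 7.21, 6.73]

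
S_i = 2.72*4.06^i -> [2.72, 11.04, 44.84, 182.03, 739.05]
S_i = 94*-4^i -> [94, -376, 1504, -6016, 24064]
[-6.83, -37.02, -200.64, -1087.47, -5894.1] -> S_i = -6.83*5.42^i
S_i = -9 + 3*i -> [-9, -6, -3, 0, 3]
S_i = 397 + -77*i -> [397, 320, 243, 166, 89]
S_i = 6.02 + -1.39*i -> [6.02, 4.63, 3.24, 1.85, 0.46]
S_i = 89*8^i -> [89, 712, 5696, 45568, 364544]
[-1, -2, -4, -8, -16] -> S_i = -1*2^i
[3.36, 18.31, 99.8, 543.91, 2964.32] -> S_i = 3.36*5.45^i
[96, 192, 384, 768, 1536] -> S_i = 96*2^i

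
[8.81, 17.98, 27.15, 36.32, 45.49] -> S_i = 8.81 + 9.17*i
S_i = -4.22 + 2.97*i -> [-4.22, -1.25, 1.72, 4.69, 7.66]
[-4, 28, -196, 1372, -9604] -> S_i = -4*-7^i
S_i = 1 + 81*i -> [1, 82, 163, 244, 325]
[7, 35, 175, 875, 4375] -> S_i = 7*5^i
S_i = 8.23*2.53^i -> [8.23, 20.82, 52.68, 133.28, 337.2]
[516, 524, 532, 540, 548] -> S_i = 516 + 8*i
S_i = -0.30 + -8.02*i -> [-0.3, -8.32, -16.34, -24.36, -32.38]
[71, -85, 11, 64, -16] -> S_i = Random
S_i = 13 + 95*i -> [13, 108, 203, 298, 393]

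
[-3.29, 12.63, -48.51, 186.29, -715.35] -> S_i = -3.29*(-3.84)^i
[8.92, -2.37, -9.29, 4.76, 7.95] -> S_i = Random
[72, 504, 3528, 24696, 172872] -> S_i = 72*7^i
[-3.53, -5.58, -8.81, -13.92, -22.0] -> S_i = -3.53*1.58^i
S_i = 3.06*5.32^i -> [3.06, 16.28, 86.61, 460.74, 2451.14]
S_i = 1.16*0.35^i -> [1.16, 0.41, 0.14, 0.05, 0.02]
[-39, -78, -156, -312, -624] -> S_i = -39*2^i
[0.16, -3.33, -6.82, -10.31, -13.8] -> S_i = 0.16 + -3.49*i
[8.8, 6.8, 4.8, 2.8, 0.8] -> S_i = 8.80 + -2.00*i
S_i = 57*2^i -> [57, 114, 228, 456, 912]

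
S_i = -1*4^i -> [-1, -4, -16, -64, -256]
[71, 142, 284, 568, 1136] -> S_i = 71*2^i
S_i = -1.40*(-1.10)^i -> [-1.4, 1.54, -1.69, 1.86, -2.05]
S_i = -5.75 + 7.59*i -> [-5.75, 1.84, 9.43, 17.02, 24.61]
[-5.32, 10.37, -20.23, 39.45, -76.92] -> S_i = -5.32*(-1.95)^i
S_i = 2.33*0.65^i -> [2.33, 1.51, 0.98, 0.64, 0.42]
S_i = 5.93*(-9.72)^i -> [5.93, -57.64, 560.26, -5445.7, 52932.18]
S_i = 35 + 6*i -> [35, 41, 47, 53, 59]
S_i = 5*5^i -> [5, 25, 125, 625, 3125]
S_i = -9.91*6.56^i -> [-9.91, -65.01, -426.46, -2797.6, -18352.24]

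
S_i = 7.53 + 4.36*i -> [7.53, 11.89, 16.25, 20.61, 24.97]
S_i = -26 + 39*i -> [-26, 13, 52, 91, 130]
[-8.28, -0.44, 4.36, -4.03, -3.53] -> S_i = Random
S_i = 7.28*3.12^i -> [7.28, 22.71, 70.87, 221.1, 689.84]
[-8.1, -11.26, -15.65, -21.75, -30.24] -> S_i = -8.10*1.39^i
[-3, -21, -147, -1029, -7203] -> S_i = -3*7^i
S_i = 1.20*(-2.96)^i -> [1.2, -3.55, 10.51, -31.12, 92.12]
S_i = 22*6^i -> [22, 132, 792, 4752, 28512]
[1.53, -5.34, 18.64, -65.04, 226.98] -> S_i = 1.53*(-3.49)^i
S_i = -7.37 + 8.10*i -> [-7.37, 0.73, 8.83, 16.93, 25.03]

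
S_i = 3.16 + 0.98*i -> [3.16, 4.14, 5.12, 6.1, 7.08]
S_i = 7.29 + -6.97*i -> [7.29, 0.32, -6.65, -13.62, -20.59]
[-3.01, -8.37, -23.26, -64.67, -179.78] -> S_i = -3.01*2.78^i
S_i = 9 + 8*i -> [9, 17, 25, 33, 41]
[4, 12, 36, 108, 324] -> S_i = 4*3^i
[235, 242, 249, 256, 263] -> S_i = 235 + 7*i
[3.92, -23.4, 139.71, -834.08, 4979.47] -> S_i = 3.92*(-5.97)^i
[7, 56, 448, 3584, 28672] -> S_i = 7*8^i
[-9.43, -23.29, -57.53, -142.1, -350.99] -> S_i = -9.43*2.47^i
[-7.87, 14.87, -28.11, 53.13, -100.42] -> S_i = -7.87*(-1.89)^i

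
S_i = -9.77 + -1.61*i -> [-9.77, -11.38, -12.99, -14.6, -16.21]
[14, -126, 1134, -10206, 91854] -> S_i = 14*-9^i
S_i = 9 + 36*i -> [9, 45, 81, 117, 153]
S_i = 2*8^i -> [2, 16, 128, 1024, 8192]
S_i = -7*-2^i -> [-7, 14, -28, 56, -112]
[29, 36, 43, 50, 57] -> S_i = 29 + 7*i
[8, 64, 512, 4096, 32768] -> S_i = 8*8^i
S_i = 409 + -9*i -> [409, 400, 391, 382, 373]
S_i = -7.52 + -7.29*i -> [-7.52, -14.81, -22.1, -29.39, -36.68]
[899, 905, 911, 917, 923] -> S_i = 899 + 6*i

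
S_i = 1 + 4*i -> [1, 5, 9, 13, 17]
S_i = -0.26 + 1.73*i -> [-0.26, 1.47, 3.2, 4.93, 6.66]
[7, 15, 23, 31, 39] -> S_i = 7 + 8*i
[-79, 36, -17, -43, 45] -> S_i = Random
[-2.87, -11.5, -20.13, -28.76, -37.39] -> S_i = -2.87 + -8.63*i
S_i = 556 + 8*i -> [556, 564, 572, 580, 588]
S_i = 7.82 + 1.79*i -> [7.82, 9.61, 11.4, 13.19, 14.98]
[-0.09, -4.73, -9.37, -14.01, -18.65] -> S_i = -0.09 + -4.64*i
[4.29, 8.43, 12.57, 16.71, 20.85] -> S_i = 4.29 + 4.14*i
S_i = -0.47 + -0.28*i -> [-0.47, -0.75, -1.03, -1.31, -1.59]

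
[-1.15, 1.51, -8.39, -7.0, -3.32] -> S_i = Random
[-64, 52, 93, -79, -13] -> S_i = Random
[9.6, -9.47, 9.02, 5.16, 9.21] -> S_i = Random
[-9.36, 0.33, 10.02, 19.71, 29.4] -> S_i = -9.36 + 9.69*i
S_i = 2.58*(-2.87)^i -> [2.58, -7.4, 21.25, -60.99, 175.04]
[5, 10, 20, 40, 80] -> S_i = 5*2^i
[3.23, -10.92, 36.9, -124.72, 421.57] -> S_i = 3.23*(-3.38)^i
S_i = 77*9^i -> [77, 693, 6237, 56133, 505197]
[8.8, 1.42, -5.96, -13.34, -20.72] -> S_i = 8.80 + -7.38*i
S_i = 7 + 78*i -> [7, 85, 163, 241, 319]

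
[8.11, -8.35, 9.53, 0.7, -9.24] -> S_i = Random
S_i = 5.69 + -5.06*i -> [5.69, 0.63, -4.43, -9.49, -14.55]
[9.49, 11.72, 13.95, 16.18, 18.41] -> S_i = 9.49 + 2.23*i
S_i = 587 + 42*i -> [587, 629, 671, 713, 755]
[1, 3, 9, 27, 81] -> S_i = 1*3^i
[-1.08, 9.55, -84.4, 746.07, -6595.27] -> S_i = -1.08*(-8.84)^i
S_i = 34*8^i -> [34, 272, 2176, 17408, 139264]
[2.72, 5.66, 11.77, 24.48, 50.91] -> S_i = 2.72*2.08^i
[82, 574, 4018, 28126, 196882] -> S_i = 82*7^i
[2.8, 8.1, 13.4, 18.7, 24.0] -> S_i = 2.80 + 5.30*i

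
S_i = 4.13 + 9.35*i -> [4.13, 13.48, 22.83, 32.18, 41.53]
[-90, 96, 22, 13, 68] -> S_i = Random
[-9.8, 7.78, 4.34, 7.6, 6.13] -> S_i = Random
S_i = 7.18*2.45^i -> [7.18, 17.59, 43.1, 105.59, 258.7]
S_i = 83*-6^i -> [83, -498, 2988, -17928, 107568]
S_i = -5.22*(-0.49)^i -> [-5.22, 2.56, -1.25, 0.61, -0.3]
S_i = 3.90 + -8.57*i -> [3.9, -4.67, -13.24, -21.81, -30.38]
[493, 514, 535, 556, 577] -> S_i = 493 + 21*i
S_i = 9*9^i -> [9, 81, 729, 6561, 59049]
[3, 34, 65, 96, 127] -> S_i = 3 + 31*i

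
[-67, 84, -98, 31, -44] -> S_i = Random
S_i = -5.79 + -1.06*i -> [-5.79, -6.85, -7.91, -8.97, -10.03]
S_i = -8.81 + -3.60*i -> [-8.81, -12.41, -16.01, -19.61, -23.21]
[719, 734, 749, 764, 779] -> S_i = 719 + 15*i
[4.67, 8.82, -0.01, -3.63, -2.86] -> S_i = Random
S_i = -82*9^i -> [-82, -738, -6642, -59778, -538002]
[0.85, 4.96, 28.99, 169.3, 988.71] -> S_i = 0.85*5.84^i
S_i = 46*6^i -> [46, 276, 1656, 9936, 59616]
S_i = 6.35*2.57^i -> [6.35, 16.32, 41.94, 107.79, 277.02]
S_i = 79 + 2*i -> [79, 81, 83, 85, 87]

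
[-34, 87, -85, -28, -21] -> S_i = Random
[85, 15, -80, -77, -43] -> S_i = Random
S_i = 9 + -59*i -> [9, -50, -109, -168, -227]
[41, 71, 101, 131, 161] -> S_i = 41 + 30*i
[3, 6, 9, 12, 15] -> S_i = 3 + 3*i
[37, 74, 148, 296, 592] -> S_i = 37*2^i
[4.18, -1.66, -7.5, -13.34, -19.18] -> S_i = 4.18 + -5.84*i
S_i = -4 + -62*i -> [-4, -66, -128, -190, -252]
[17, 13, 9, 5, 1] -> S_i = 17 + -4*i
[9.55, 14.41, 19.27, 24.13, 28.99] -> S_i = 9.55 + 4.86*i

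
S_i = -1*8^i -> [-1, -8, -64, -512, -4096]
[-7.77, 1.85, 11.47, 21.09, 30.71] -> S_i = -7.77 + 9.62*i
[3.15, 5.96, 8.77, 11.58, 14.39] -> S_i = 3.15 + 2.81*i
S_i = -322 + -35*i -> [-322, -357, -392, -427, -462]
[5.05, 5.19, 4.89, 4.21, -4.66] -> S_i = Random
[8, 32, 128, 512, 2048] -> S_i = 8*4^i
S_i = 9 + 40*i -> [9, 49, 89, 129, 169]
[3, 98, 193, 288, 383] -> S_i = 3 + 95*i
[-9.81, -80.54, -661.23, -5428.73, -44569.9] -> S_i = -9.81*8.21^i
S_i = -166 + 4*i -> [-166, -162, -158, -154, -150]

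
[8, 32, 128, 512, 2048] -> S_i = 8*4^i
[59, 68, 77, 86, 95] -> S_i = 59 + 9*i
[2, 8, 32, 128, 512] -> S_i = 2*4^i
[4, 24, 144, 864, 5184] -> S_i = 4*6^i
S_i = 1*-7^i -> [1, -7, 49, -343, 2401]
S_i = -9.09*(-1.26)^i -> [-9.09, 11.45, -14.43, 18.18, -22.91]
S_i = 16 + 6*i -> [16, 22, 28, 34, 40]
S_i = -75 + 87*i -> [-75, 12, 99, 186, 273]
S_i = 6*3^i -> [6, 18, 54, 162, 486]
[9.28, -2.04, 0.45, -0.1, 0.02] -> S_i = 9.28*(-0.22)^i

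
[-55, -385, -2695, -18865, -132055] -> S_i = -55*7^i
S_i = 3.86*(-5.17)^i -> [3.86, -19.96, 103.17, -533.41, 2757.72]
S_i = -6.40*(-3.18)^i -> [-6.4, 20.35, -64.72, 205.81, -654.47]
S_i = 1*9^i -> [1, 9, 81, 729, 6561]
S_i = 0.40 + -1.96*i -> [0.4, -1.56, -3.52, -5.48, -7.44]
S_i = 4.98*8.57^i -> [4.98, 42.68, 365.76, 3134.53, 26862.88]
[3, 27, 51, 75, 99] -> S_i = 3 + 24*i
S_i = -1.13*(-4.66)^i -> [-1.13, 5.27, -24.54, 114.35, -532.87]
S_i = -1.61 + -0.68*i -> [-1.61, -2.29, -2.97, -3.65, -4.33]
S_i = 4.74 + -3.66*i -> [4.74, 1.08, -2.58, -6.24, -9.9]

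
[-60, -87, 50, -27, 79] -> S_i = Random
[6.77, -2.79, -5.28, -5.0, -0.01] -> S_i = Random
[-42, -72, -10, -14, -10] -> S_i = Random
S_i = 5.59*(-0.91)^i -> [5.59, -5.09, 4.63, -4.21, 3.83]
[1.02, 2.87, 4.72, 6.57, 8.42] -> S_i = 1.02 + 1.85*i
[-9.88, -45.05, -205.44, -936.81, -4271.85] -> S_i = -9.88*4.56^i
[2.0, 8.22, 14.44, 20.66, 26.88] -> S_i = 2.00 + 6.22*i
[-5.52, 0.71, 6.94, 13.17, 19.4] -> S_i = -5.52 + 6.23*i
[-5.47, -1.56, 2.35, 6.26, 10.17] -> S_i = -5.47 + 3.91*i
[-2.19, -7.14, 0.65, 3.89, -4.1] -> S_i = Random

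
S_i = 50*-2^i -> [50, -100, 200, -400, 800]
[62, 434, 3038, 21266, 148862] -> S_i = 62*7^i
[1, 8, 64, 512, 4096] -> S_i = 1*8^i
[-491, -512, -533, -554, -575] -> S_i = -491 + -21*i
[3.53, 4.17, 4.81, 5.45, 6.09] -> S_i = 3.53 + 0.64*i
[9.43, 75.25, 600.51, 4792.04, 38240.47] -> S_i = 9.43*7.98^i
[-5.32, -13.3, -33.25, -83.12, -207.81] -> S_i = -5.32*2.50^i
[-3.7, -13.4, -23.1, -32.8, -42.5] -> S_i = -3.70 + -9.70*i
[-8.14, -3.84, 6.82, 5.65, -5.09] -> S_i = Random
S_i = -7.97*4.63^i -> [-7.97, -36.9, -170.85, -791.05, -3662.54]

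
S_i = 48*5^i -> [48, 240, 1200, 6000, 30000]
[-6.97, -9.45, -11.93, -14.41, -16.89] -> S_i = -6.97 + -2.48*i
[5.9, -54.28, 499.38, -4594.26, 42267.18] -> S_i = 5.90*(-9.20)^i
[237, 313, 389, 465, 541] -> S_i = 237 + 76*i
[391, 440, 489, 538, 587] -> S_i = 391 + 49*i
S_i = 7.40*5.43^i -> [7.4, 40.18, 218.19, 1184.76, 6433.26]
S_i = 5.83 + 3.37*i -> [5.83, 9.2, 12.57, 15.94, 19.31]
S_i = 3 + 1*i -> [3, 4, 5, 6, 7]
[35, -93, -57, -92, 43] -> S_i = Random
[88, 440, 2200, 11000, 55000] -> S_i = 88*5^i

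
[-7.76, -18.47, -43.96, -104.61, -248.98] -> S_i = -7.76*2.38^i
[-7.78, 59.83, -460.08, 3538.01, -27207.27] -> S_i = -7.78*(-7.69)^i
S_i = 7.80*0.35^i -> [7.8, 2.73, 0.96, 0.33, 0.12]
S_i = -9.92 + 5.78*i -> [-9.92, -4.14, 1.64, 7.42, 13.2]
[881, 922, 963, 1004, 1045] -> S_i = 881 + 41*i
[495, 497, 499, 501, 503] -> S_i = 495 + 2*i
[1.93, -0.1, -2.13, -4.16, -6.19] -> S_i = 1.93 + -2.03*i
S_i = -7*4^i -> [-7, -28, -112, -448, -1792]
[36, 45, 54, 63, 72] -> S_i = 36 + 9*i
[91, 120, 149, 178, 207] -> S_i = 91 + 29*i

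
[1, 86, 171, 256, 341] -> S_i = 1 + 85*i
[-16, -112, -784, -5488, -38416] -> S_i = -16*7^i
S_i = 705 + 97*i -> [705, 802, 899, 996, 1093]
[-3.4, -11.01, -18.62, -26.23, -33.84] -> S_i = -3.40 + -7.61*i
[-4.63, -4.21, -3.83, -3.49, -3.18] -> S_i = -4.63*0.91^i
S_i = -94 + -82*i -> [-94, -176, -258, -340, -422]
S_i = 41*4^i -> [41, 164, 656, 2624, 10496]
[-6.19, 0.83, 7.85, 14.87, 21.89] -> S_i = -6.19 + 7.02*i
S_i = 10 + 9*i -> [10, 19, 28, 37, 46]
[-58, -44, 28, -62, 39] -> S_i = Random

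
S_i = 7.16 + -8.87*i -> [7.16, -1.71, -10.58, -19.45, -28.32]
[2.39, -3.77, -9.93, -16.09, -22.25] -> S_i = 2.39 + -6.16*i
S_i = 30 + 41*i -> [30, 71, 112, 153, 194]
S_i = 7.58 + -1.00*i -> [7.58, 6.58, 5.58, 4.58, 3.58]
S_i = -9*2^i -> [-9, -18, -36, -72, -144]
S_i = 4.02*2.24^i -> [4.02, 9.0, 20.17, 45.18, 101.21]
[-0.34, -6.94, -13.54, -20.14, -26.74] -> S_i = -0.34 + -6.60*i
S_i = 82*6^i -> [82, 492, 2952, 17712, 106272]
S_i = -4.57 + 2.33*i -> [-4.57, -2.24, 0.09, 2.42, 4.75]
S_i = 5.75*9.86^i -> [5.75, 56.69, 559.01, 5511.87, 54346.99]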